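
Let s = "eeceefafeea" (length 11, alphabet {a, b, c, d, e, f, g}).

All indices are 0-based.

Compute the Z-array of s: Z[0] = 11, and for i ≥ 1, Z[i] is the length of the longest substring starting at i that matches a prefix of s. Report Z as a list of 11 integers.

[11, 1, 0, 2, 1, 0, 0, 0, 2, 1, 0]

Z[0]=11
i=1: fresh scan; Z[1]=1 grow→box=[1,2)
i=2: fresh scan; Z[2]=0
i=3: fresh scan; Z[3]=2 grow→box=[3,5)
i=4: min(r-i=1, Z[1]=1)=1; Z[4]=1
i=5: fresh scan; Z[5]=0
i=6: fresh scan; Z[6]=0
i=7: fresh scan; Z[7]=0
i=8: fresh scan; Z[8]=2 grow→box=[8,10)
i=9: min(r-i=1, Z[1]=1)=1; Z[9]=1
i=10: fresh scan; Z[10]=0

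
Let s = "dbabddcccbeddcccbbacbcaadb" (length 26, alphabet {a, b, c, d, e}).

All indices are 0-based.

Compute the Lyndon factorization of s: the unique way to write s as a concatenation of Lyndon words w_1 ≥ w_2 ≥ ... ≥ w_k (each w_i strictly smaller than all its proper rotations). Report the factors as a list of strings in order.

["d", "b", "abddcccbeddcccbbacbc", "aadb"]

emit factor 1: 'd' (i=0, period=1)
emit factor 2: 'b' (i=1, period=1)
emit factor 3: 'abddcccbeddcccbbacbc' (i=2, period=20)
emit factor 4: 'aadb' (i=22, period=4)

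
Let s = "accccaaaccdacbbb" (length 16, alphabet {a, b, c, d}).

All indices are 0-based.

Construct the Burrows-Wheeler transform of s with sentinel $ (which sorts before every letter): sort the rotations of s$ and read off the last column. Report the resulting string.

rank  rotation           last
    0  $accccaaaccdacbbb  b
    1  aaaccdacbbb$acccc  c
    2  aaccdacbbb$acccca  a
    3  acbbb$accccaaaccd  d
    4  accccaaaccdacbbb$  $
    5  accdacbbb$accccaa  a
    6  b$accccaaaccdacbb  b
    7  bb$accccaaaccdacb  b
    8  bbb$accccaaaccdac  c
    9  caaaccdacbbb$accc  c
   10  cbbb$accccaaaccda  a
   11  ccaaaccdacbbb$acc  c
   12  cccaaaccdacbbb$ac  c
   13  ccccaaaccdacbbb$a  a
   14  ccdacbbb$accccaaa  a
   15  cdacbbb$accccaaac  c
   16  dacbbb$accccaaacc  c

bcad$abbccaccaacc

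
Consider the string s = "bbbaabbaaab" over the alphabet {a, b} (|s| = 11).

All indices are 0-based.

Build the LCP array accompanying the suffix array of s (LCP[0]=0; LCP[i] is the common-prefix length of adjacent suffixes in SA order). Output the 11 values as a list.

rank | idx | suffix
   0 |   7 | aaab
   1 |   8 | aab
   2 |   3 | aabbaaab
   3 |   9 | ab
   4 |   4 | abbaaab
   5 |  10 | b
   6 |   6 | baaab
   7 |   2 | baabbaaab
   8 |   5 | bbaaab
   9 |   1 | bbaabbaaab
  10 |   0 | bbbaabbaaab

SA = [7, 8, 3, 9, 4, 10, 6, 2, 5, 1, 0]
rank  pair      lcp
   1  s[7:],s[8:]  2  'aa'
   2  s[8:],s[3:]  3  'aab'
   3  s[3:],s[9:]  1  'a'
   4  s[9:],s[4:]  2  'ab'
   5  s[4:],s[10:]  0  ''
   6  s[10:],s[6:]  1  'b'
   7  s[6:],s[2:]  3  'baa'
   8  s[2:],s[5:]  1  'b'
   9  s[5:],s[1:]  4  'bbaa'
  10  s[1:],s[0:]  2  'bb'

[0, 2, 3, 1, 2, 0, 1, 3, 1, 4, 2]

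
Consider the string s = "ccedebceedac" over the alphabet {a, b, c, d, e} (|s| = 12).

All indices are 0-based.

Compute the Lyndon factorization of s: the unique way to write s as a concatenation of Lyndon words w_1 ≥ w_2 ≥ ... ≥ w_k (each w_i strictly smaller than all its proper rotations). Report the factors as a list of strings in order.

emit factor 1: 'ccede' (i=0, period=5)
emit factor 2: 'bceed' (i=5, period=5)
emit factor 3: 'ac' (i=10, period=2)

["ccede", "bceed", "ac"]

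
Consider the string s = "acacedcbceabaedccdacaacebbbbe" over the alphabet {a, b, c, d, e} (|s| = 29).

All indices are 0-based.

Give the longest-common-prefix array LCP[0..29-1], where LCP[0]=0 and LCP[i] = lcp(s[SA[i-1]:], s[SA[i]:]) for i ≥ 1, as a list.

[0, 1, 1, 3, 2, 3, 1, 0, 1, 3, 2, 1, 1, 0, 2, 1, 1, 1, 1, 2, 2, 0, 1, 2, 0, 1, 1, 1, 3]

rank | idx | suffix
   0 |  20 | aacebbbbe
   1 |  10 | abaedccdacaacebbbbe
   2 |  18 | acaacebbbbe
   3 |   0 | acacedcbceabaedccdacaacebbbbe
   4 |  21 | acebbbbe
   5 |   2 | acedcbceabaedccdacaacebbbbe
   6 |  12 | aedccdacaacebbbbe
   7 |  11 | baedccdacaacebbbbe
   8 |  24 | bbbbe
   9 |  25 | bbbe
  10 |  26 | bbe
  11 |   7 | bceabaedccdacaacebbbbe
  12 |  27 | be
  13 |  19 | caacebbbbe
  14 |   1 | cacedcbceabaedccdacaacebbbbe
  15 |   6 | cbceabaedccdacaacebbbbe
  16 |  15 | ccdacaacebbbbe
  17 |  16 | cdacaacebbbbe
  18 |   8 | ceabaedccdacaacebbbbe
  19 |  22 | cebbbbe
  20 |   3 | cedcbceabaedccdacaacebbbbe
  21 |  17 | dacaacebbbbe
  22 |   5 | dcbceabaedccdacaacebbbbe
  23 |  14 | dccdacaacebbbbe
  24 |  28 | e
  25 |   9 | eabaedccdacaacebbbbe
  26 |  23 | ebbbbe
  27 |   4 | edcbceabaedccdacaacebbbbe
  28 |  13 | edccdacaacebbbbe

SA = [20, 10, 18, 0, 21, 2, 12, 11, 24, 25, 26, 7, 27, 19, 1, 6, 15, 16, 8, 22, 3, 17, 5, 14, 28, 9, 23, 4, 13]
i: (SA[i-1],SA[i]) lcp shared
  1: (20,10) 1 'a'
  2: (10,18) 1 'a'
  3: (18,0) 3 'aca'
  4: (0,21) 2 'ac'
  5: (21,2) 3 'ace'
  6: (2,12) 1 'a'
  7: (12,11) 0 ''
  8: (11,24) 1 'b'
  9: (24,25) 3 'bbb'
  10: (25,26) 2 'bb'
  11: (26,7) 1 'b'
  12: (7,27) 1 'b'
  13: (27,19) 0 ''
  14: (19,1) 2 'ca'
  15: (1,6) 1 'c'
  16: (6,15) 1 'c'
  17: (15,16) 1 'c'
  18: (16,8) 1 'c'
  19: (8,22) 2 'ce'
  20: (22,3) 2 'ce'
  21: (3,17) 0 ''
  22: (17,5) 1 'd'
  23: (5,14) 2 'dc'
  24: (14,28) 0 ''
  25: (28,9) 1 'e'
  26: (9,23) 1 'e'
  27: (23,4) 1 'e'
  28: (4,13) 3 'edc'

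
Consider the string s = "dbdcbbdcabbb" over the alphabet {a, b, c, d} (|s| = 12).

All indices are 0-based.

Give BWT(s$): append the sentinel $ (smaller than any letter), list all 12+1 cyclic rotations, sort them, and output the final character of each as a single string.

rank  rotation       last
    0  $dbdcbbdcabbb  b
    1  abbb$dbdcbbdc  c
    2  b$dbdcbbdcabb  b
    3  bb$dbdcbbdcab  b
    4  bbb$dbdcbbdca  a
    5  bbdcabbb$dbdc  c
    6  bdcabbb$dbdcb  b
    7  bdcbbdcabbb$d  d
    8  cabbb$dbdcbbd  d
    9  cbbdcabbb$dbd  d
   10  dbdcbbdcabbb$  $
   11  dcabbb$dbdcbb  b
   12  dcbbdcabbb$db  b

bcbbacbddd$bb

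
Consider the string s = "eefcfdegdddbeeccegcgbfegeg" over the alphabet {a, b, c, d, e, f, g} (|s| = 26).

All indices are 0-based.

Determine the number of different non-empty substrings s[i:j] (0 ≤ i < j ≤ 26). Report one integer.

326

sorted suffixes:
  #0 SA[0]=11  'beeccegcgbfegeg'
  #1 SA[1]=20  'bfegeg'
  #2 SA[2]=14  'ccegcgbfegeg'
  #3 SA[3]=15  'cegcgbfegeg'
  #4 SA[4]=3  'cfdegdddbeeccegcgbfegeg'
  #5 SA[5]=18  'cgbfegeg'
  #6 SA[6]=10  'dbeeccegcgbfegeg'
  #7 SA[7]=9  'ddbeeccegcgbfegeg'
  #8 SA[8]=8  'dddbeeccegcgbfegeg'
  #9 SA[9]=5  'degdddbeeccegcgbfegeg'
  #10 SA[10]=13  'eccegcgbfegeg'
  #11 SA[11]=12  'eeccegcgbfegeg'
  #12 SA[12]=0  'eefcfdegdddbeeccegcgbfegeg'
  #13 SA[13]=1  'efcfdegdddbeeccegcgbfegeg'
  #14 SA[14]=24  'eg'
  #15 SA[15]=16  'egcgbfegeg'
  #16 SA[16]=6  'egdddbeeccegcgbfegeg'
  #17 SA[17]=22  'egeg'
  #18 SA[18]=2  'fcfdegdddbeeccegcgbfegeg'
  #19 SA[19]=4  'fdegdddbeeccegcgbfegeg'
  #20 SA[20]=21  'fegeg'
  #21 SA[21]=25  'g'
  #22 SA[22]=19  'gbfegeg'
  #23 SA[23]=17  'gcgbfegeg'
  #24 SA[24]=7  'gdddbeeccegcgbfegeg'
  #25 SA[25]=23  'geg'

SA = [11, 20, 14, 15, 3, 18, 10, 9, 8, 5, 13, 12, 0, 1, 24, 16, 6, 22, 2, 4, 21, 25, 19, 17, 7, 23]
i: (SA[i-1],SA[i]) lcp shared
  1: (11,20) 1 'b'
  2: (20,14) 0 ''
  3: (14,15) 1 'c'
  4: (15,3) 1 'c'
  5: (3,18) 1 'c'
  6: (18,10) 0 ''
  7: (10,9) 1 'd'
  8: (9,8) 2 'dd'
  9: (8,5) 1 'd'
  10: (5,13) 0 ''
  11: (13,12) 1 'e'
  12: (12,0) 2 'ee'
  13: (0,1) 1 'e'
  14: (1,24) 1 'e'
  15: (24,16) 2 'eg'
  16: (16,6) 2 'eg'
  17: (6,22) 2 'eg'
  18: (22,2) 0 ''
  19: (2,4) 1 'f'
  20: (4,21) 1 'f'
  21: (21,25) 0 ''
  22: (25,19) 1 'g'
  23: (19,17) 1 'g'
  24: (17,7) 1 'g'
  25: (7,23) 1 'g'

n(n+1)/2 = 26·27/2 = 351
Σ LCP = 0 + 1 + 0 + 1 + 1 + 1 + 0 + 1 + 2 + 1 + 0 + 1 + 2 + 1 + 1 + 2 + 2 + 2 + 0 + 1 + 1 + 0 + 1 + 1 + 1 + 1 = 25
distinct = 351 − 25 = 326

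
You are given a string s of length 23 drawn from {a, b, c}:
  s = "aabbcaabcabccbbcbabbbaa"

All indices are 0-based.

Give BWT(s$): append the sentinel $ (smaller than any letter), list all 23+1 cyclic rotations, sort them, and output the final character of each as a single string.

rank  rotation                  last
    0  $aabbcaabcabccbbcbabbbaa  a
    1  a$aabbcaabcabccbbcbabbba  a
    2  aa$aabbcaabcabccbbcbabbb  b
    3  aabbcaabcabccbbcbabbbaa$  $
    4  aabcabccbbcbabbbaa$aabbc  c
    5  abbbaa$aabbcaabcabccbbcb  b
    6  abbcaabcabccbbcbabbbaa$a  a
    7  abcabccbbcbabbbaa$aabbca  a
    8  abccbbcbabbbaa$aabbcaabc  c
    9  baa$aabbcaabcabccbbcbabb  b
   10  babbbaa$aabbcaabcabccbbc  c
   11  bbaa$aabbcaabcabccbbcbab  b
   12  bbbaa$aabbcaabcabccbbcba  a
   13  bbcaabcabccbbcbabbbaa$aa  a
   14  bbcbabbbaa$aabbcaabcabcc  c
   15  bcaabcabccbbcbabbbaa$aab  b
   16  bcabccbbcbabbbaa$aabbcaa  a
   17  bcbabbbaa$aabbcaabcabccb  b
   18  bccbbcbabbbaa$aabbcaabca  a
   19  caabcabccbbcbabbbaa$aabb  b
   20  cabccbbcbabbbaa$aabbcaab  b
   21  cbabbbaa$aabbcaabcabccbb  b
   22  cbbcbabbbaa$aabbcaabcabc  c
   23  ccbbcbabbbaa$aabbcaabcab  b

aab$cbaacbcbaacbababbbcb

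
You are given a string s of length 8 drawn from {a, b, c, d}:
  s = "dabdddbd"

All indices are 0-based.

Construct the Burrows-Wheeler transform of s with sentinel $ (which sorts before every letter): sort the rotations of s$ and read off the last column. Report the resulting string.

rank  rotation   last
    0  $dabdddbd  d
    1  abdddbd$d  d
    2  bd$dabddd  d
    3  bdddbd$da  a
    4  d$dabdddb  b
    5  dabdddbd$  $
    6  dbd$dabdd  d
    7  ddbd$dabd  d
    8  dddbd$dab  b

dddab$ddb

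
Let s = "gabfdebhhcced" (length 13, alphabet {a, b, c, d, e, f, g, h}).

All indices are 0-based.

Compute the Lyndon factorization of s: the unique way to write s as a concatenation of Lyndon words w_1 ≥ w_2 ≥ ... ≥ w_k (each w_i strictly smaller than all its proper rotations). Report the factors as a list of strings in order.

["g", "abfdebhhcced"]

emit factor 1: 'g' (i=0, period=1)
emit factor 2: 'abfdebhhcced' (i=1, period=12)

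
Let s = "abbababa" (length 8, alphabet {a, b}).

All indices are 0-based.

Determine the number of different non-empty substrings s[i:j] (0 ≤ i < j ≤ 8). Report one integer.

23

rank | idx | suffix
   0 |   7 | a
   1 |   5 | aba
   2 |   3 | ababa
   3 |   0 | abbababa
   4 |   6 | ba
   5 |   4 | baba
   6 |   2 | bababa
   7 |   1 | bbababa

SA = [7, 5, 3, 0, 6, 4, 2, 1]
i: (SA[i-1],SA[i]) lcp shared
  1: (7,5) 1 'a'
  2: (5,3) 3 'aba'
  3: (3,0) 2 'ab'
  4: (0,6) 0 ''
  5: (6,4) 2 'ba'
  6: (4,2) 4 'baba'
  7: (2,1) 1 'b'

n(n+1)/2 = 8·9/2 = 36
Σ LCP = 0 + 1 + 3 + 2 + 0 + 2 + 4 + 1 = 13
distinct = 36 − 13 = 23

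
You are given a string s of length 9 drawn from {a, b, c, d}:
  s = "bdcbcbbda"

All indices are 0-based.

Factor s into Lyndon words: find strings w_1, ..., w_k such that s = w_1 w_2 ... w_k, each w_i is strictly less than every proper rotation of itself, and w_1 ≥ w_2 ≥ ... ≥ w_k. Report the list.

["bdc", "bc", "bbd", "a"]

emit factor 1: 'bdc' (i=0, period=3)
emit factor 2: 'bc' (i=3, period=2)
emit factor 3: 'bbd' (i=5, period=3)
emit factor 4: 'a' (i=8, period=1)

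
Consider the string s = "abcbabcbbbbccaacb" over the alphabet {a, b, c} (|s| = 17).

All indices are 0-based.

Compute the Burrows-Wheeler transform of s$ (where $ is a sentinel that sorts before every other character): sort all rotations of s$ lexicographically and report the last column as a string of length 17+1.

bc$bacccbbaabcabbb

rank  rotation            last
    0  $abcbabcbbbbccaacb  b
    1  aacb$abcbabcbbbbcc  c
    2  abcbabcbbbbccaacb$  $
    3  abcbbbbccaacb$abcb  b
    4  acb$abcbabcbbbbcca  a
    5  b$abcbabcbbbbccaac  c
    6  babcbbbbccaacb$abc  c
    7  bbbbccaacb$abcbabc  c
    8  bbbccaacb$abcbabcb  b
    9  bbccaacb$abcbabcbb  b
   10  bcbabcbbbbccaacb$a  a
   11  bcbbbbccaacb$abcba  a
   12  bccaacb$abcbabcbbb  b
   13  caacb$abcbabcbbbbc  c
   14  cb$abcbabcbbbbccaa  a
   15  cbabcbbbbccaacb$ab  b
   16  cbbbbccaacb$abcbab  b
   17  ccaacb$abcbabcbbbb  b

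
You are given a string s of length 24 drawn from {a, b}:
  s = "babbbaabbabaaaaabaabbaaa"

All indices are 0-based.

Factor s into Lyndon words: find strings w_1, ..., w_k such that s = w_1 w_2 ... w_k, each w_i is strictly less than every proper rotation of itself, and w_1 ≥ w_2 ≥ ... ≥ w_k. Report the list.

["b", "abbb", "aabbab", "aaaaabaabb", "a", "a", "a"]

emit factor 1: 'b' (i=0, period=1)
emit factor 2: 'abbb' (i=1, period=4)
emit factor 3: 'aabbab' (i=5, period=6)
emit factor 4: 'aaaaabaabb' (i=11, period=10)
emit factor 5: 'a' (i=21, period=1)
emit factor 6: 'a' (i=22, period=1)
emit factor 7: 'a' (i=23, period=1)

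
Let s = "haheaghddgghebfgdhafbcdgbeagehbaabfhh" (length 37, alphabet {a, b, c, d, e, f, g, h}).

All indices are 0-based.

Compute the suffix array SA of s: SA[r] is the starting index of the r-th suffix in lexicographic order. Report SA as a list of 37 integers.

[31, 32, 18, 26, 4, 1, 30, 20, 24, 13, 33, 21, 7, 22, 8, 16, 25, 3, 12, 28, 19, 14, 34, 23, 15, 27, 9, 5, 10, 36, 17, 0, 29, 6, 2, 11, 35]

rank | idx | suffix
   0 |  31 | aabfhh
   1 |  32 | abfhh
   2 |  18 | afbcdgbeagehbaabfhh
   3 |  26 | agehbaabfhh
   4 |   4 | aghddgghebfgdhafbcdgbeagehbaabfhh
   5 |   1 | aheaghddgghebfgdhafbcdgbeagehbaabfhh
   6 |  30 | baabfhh
   7 |  20 | bcdgbeagehbaabfhh
   8 |  24 | beagehbaabfhh
   9 |  13 | bfgdhafbcdgbeagehbaabfhh
  10 |  33 | bfhh
  11 |  21 | cdgbeagehbaabfhh
  12 |   7 | ddgghebfgdhafbcdgbeagehbaabfhh
  13 |  22 | dgbeagehbaabfhh
  14 |   8 | dgghebfgdhafbcdgbeagehbaabfhh
  15 |  16 | dhafbcdgbeagehbaabfhh
  16 |  25 | eagehbaabfhh
  17 |   3 | eaghddgghebfgdhafbcdgbeagehbaabfhh
  18 |  12 | ebfgdhafbcdgbeagehbaabfhh
  19 |  28 | ehbaabfhh
  20 |  19 | fbcdgbeagehbaabfhh
  21 |  14 | fgdhafbcdgbeagehbaabfhh
  22 |  34 | fhh
  23 |  23 | gbeagehbaabfhh
  24 |  15 | gdhafbcdgbeagehbaabfhh
  25 |  27 | gehbaabfhh
  26 |   9 | gghebfgdhafbcdgbeagehbaabfhh
  27 |   5 | ghddgghebfgdhafbcdgbeagehbaabfhh
  28 |  10 | ghebfgdhafbcdgbeagehbaabfhh
  29 |  36 | h
  30 |  17 | hafbcdgbeagehbaabfhh
  31 |   0 | haheaghddgghebfgdhafbcdgbeagehbaabfhh
  32 |  29 | hbaabfhh
  33 |   6 | hddgghebfgdhafbcdgbeagehbaabfhh
  34 |   2 | heaghddgghebfgdhafbcdgbeagehbaabfhh
  35 |  11 | hebfgdhafbcdgbeagehbaabfhh
  36 |  35 | hh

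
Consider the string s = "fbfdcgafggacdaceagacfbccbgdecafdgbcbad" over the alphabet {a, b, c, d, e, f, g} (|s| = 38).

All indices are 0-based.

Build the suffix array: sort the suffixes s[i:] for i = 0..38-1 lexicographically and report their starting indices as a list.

[10, 13, 18, 36, 29, 6, 16, 35, 33, 21, 1, 24, 28, 34, 23, 22, 11, 14, 19, 4, 37, 12, 3, 26, 31, 15, 27, 20, 0, 2, 30, 7, 9, 17, 5, 32, 25, 8]

sorted suffixes:
  #0 SA[0]=10  'acdaceagacfbccbgdecafdgbcbad'
  #1 SA[1]=13  'aceagacfbccbgdecafdgbcbad'
  #2 SA[2]=18  'acfbccbgdecafdgbcbad'
  #3 SA[3]=36  'ad'
  #4 SA[4]=29  'afdgbcbad'
  #5 SA[5]=6  'afggacdaceagacfbccbgdecafdgbcbad'
  #6 SA[6]=16  'agacfbccbgdecafdgbcbad'
  #7 SA[7]=35  'bad'
  #8 SA[8]=33  'bcbad'
  #9 SA[9]=21  'bccbgdecafdgbcbad'
  #10 SA[10]=1  'bfdcgafggacdaceagacfbccbgdecafdgbcbad'
  #11 SA[11]=24  'bgdecafdgbcbad'
  #12 SA[12]=28  'cafdgbcbad'
  #13 SA[13]=34  'cbad'
  #14 SA[14]=23  'cbgdecafdgbcbad'
  #15 SA[15]=22  'ccbgdecafdgbcbad'
  #16 SA[16]=11  'cdaceagacfbccbgdecafdgbcbad'
  #17 SA[17]=14  'ceagacfbccbgdecafdgbcbad'
  #18 SA[18]=19  'cfbccbgdecafdgbcbad'
  #19 SA[19]=4  'cgafggacdaceagacfbccbgdecafdgbcbad'
  #20 SA[20]=37  'd'
  #21 SA[21]=12  'daceagacfbccbgdecafdgbcbad'
  #22 SA[22]=3  'dcgafggacdaceagacfbccbgdecafdgbcbad'
  #23 SA[23]=26  'decafdgbcbad'
  #24 SA[24]=31  'dgbcbad'
  #25 SA[25]=15  'eagacfbccbgdecafdgbcbad'
  #26 SA[26]=27  'ecafdgbcbad'
  #27 SA[27]=20  'fbccbgdecafdgbcbad'
  #28 SA[28]=0  'fbfdcgafggacdaceagacfbccbgdecafdgbcbad'
  #29 SA[29]=2  'fdcgafggacdaceagacfbccbgdecafdgbcbad'
  #30 SA[30]=30  'fdgbcbad'
  #31 SA[31]=7  'fggacdaceagacfbccbgdecafdgbcbad'
  #32 SA[32]=9  'gacdaceagacfbccbgdecafdgbcbad'
  #33 SA[33]=17  'gacfbccbgdecafdgbcbad'
  #34 SA[34]=5  'gafggacdaceagacfbccbgdecafdgbcbad'
  #35 SA[35]=32  'gbcbad'
  #36 SA[36]=25  'gdecafdgbcbad'
  #37 SA[37]=8  'ggacdaceagacfbccbgdecafdgbcbad'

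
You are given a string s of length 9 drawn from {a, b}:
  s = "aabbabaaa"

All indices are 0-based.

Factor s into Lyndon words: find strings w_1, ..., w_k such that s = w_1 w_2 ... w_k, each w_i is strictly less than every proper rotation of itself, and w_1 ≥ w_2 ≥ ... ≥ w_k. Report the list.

["aabbab", "a", "a", "a"]

emit factor 1: 'aabbab' (i=0, period=6)
emit factor 2: 'a' (i=6, period=1)
emit factor 3: 'a' (i=7, period=1)
emit factor 4: 'a' (i=8, period=1)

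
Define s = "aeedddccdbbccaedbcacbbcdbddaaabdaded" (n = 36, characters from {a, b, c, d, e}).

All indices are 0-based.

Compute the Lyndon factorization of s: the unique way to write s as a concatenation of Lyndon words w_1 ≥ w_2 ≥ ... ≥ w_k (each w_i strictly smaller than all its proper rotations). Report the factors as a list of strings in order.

emit factor 1: 'aeedddccdbbcc' (i=0, period=13)
emit factor 2: 'aedbc' (i=13, period=5)
emit factor 3: 'acbbcdbdd' (i=18, period=9)
emit factor 4: 'aaabdaded' (i=27, period=9)

["aeedddccdbbcc", "aedbc", "acbbcdbdd", "aaabdaded"]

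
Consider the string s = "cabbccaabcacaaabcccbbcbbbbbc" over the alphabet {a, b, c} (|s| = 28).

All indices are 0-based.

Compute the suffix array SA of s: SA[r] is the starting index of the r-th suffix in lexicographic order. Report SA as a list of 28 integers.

rank→(start, suffix):
  0 → (12, 'aaabcccbbcbbbbbc')
  1 → (6, 'aabcacaaabcccbbcbbbbbc')
  2 → (13, 'aabcccbbcbbbbbc')
  3 → (1, 'abbccaabcacaaabcccbbcbbbbbc')
  4 → (7, 'abcacaaabcccbbcbbbbbc')
  5 → (14, 'abcccbbcbbbbbc')
  6 → (10, 'acaaabcccbbcbbbbbc')
  7 → (22, 'bbbbbc')
  8 → (23, 'bbbbc')
  9 → (24, 'bbbc')
  10 → (25, 'bbc')
  11 → (19, 'bbcbbbbbc')
  12 → (2, 'bbccaabcacaaabcccbbcbbbbbc')
  13 → (26, 'bc')
  14 → (8, 'bcacaaabcccbbcbbbbbc')
  15 → (20, 'bcbbbbbc')
  16 → (3, 'bccaabcacaaabcccbbcbbbbbc')
  17 → (15, 'bcccbbcbbbbbc')
  18 → (27, 'c')
  19 → (11, 'caaabcccbbcbbbbbc')
  20 → (5, 'caabcacaaabcccbbcbbbbbc')
  21 → (0, 'cabbccaabcacaaabcccbbcbbbbbc')
  22 → (9, 'cacaaabcccbbcbbbbbc')
  23 → (21, 'cbbbbbc')
  24 → (18, 'cbbcbbbbbc')
  25 → (4, 'ccaabcacaaabcccbbcbbbbbc')
  26 → (17, 'ccbbcbbbbbc')
  27 → (16, 'cccbbcbbbbbc')

[12, 6, 13, 1, 7, 14, 10, 22, 23, 24, 25, 19, 2, 26, 8, 20, 3, 15, 27, 11, 5, 0, 9, 21, 18, 4, 17, 16]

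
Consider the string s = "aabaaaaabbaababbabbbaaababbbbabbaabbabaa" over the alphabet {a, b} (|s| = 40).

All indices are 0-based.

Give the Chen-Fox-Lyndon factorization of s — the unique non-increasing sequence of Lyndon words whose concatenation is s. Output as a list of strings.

emit factor 1: 'aab' (i=0, period=3)
emit factor 2: 'aaaaabbaababbabbbaaababbbbabbaabbab' (i=3, period=35)
emit factor 3: 'a' (i=38, period=1)
emit factor 4: 'a' (i=39, period=1)

["aab", "aaaaabbaababbabbbaaababbbbabbaabbab", "a", "a"]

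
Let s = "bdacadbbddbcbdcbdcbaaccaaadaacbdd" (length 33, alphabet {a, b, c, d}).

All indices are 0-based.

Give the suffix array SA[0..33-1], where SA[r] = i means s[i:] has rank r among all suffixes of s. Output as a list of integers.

[23, 27, 19, 24, 2, 28, 20, 25, 4, 18, 6, 10, 0, 15, 12, 30, 7, 22, 3, 17, 14, 11, 29, 21, 32, 26, 1, 5, 9, 16, 13, 31, 8]

rank→(start, suffix):
  0 → (23, 'aaadaacbdd')
  1 → (27, 'aacbdd')
  2 → (19, 'aaccaaadaacbdd')
  3 → (24, 'aadaacbdd')
  4 → (2, 'acadbbddbcbdcbdcbaaccaaadaacbdd')
  5 → (28, 'acbdd')
  6 → (20, 'accaaadaacbdd')
  7 → (25, 'adaacbdd')
  8 → (4, 'adbbddbcbdcbdcbaaccaaadaacbdd')
  9 → (18, 'baaccaaadaacbdd')
  10 → (6, 'bbddbcbdcbdcbaaccaaadaacbdd')
  11 → (10, 'bcbdcbdcbaaccaaadaacbdd')
  12 → (0, 'bdacadbbddbcbdcbdcbaaccaaadaacbdd')
  13 → (15, 'bdcbaaccaaadaacbdd')
  14 → (12, 'bdcbdcbaaccaaadaacbdd')
  15 → (30, 'bdd')
  16 → (7, 'bddbcbdcbdcbaaccaaadaacbdd')
  17 → (22, 'caaadaacbdd')
  18 → (3, 'cadbbddbcbdcbdcbaaccaaadaacbdd')
  19 → (17, 'cbaaccaaadaacbdd')
  20 → (14, 'cbdcbaaccaaadaacbdd')
  21 → (11, 'cbdcbdcbaaccaaadaacbdd')
  22 → (29, 'cbdd')
  23 → (21, 'ccaaadaacbdd')
  24 → (32, 'd')
  25 → (26, 'daacbdd')
  26 → (1, 'dacadbbddbcbdcbdcbaaccaaadaacbdd')
  27 → (5, 'dbbddbcbdcbdcbaaccaaadaacbdd')
  28 → (9, 'dbcbdcbdcbaaccaaadaacbdd')
  29 → (16, 'dcbaaccaaadaacbdd')
  30 → (13, 'dcbdcbaaccaaadaacbdd')
  31 → (31, 'dd')
  32 → (8, 'ddbcbdcbdcbaaccaaadaacbdd')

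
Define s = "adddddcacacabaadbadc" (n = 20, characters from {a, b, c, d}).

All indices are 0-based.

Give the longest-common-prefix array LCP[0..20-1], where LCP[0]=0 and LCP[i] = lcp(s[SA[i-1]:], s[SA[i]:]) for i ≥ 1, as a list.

sorted suffixes:
  #0 SA[0]=13  'aadbadc'
  #1 SA[1]=11  'abaadbadc'
  #2 SA[2]=9  'acabaadbadc'
  #3 SA[3]=7  'acacabaadbadc'
  #4 SA[4]=14  'adbadc'
  #5 SA[5]=17  'adc'
  #6 SA[6]=0  'adddddcacacabaadbadc'
  #7 SA[7]=12  'baadbadc'
  #8 SA[8]=16  'badc'
  #9 SA[9]=19  'c'
  #10 SA[10]=10  'cabaadbadc'
  #11 SA[11]=8  'cacabaadbadc'
  #12 SA[12]=6  'cacacabaadbadc'
  #13 SA[13]=15  'dbadc'
  #14 SA[14]=18  'dc'
  #15 SA[15]=5  'dcacacabaadbadc'
  #16 SA[16]=4  'ddcacacabaadbadc'
  #17 SA[17]=3  'dddcacacabaadbadc'
  #18 SA[18]=2  'ddddcacacabaadbadc'
  #19 SA[19]=1  'dddddcacacabaadbadc'

SA = [13, 11, 9, 7, 14, 17, 0, 12, 16, 19, 10, 8, 6, 15, 18, 5, 4, 3, 2, 1]
i: (SA[i-1],SA[i]) lcp shared
  1: (13,11) 1 'a'
  2: (11,9) 1 'a'
  3: (9,7) 3 'aca'
  4: (7,14) 1 'a'
  5: (14,17) 2 'ad'
  6: (17,0) 2 'ad'
  7: (0,12) 0 ''
  8: (12,16) 2 'ba'
  9: (16,19) 0 ''
  10: (19,10) 1 'c'
  11: (10,8) 2 'ca'
  12: (8,6) 4 'caca'
  13: (6,15) 0 ''
  14: (15,18) 1 'd'
  15: (18,5) 2 'dc'
  16: (5,4) 1 'd'
  17: (4,3) 2 'dd'
  18: (3,2) 3 'ddd'
  19: (2,1) 4 'dddd'

[0, 1, 1, 3, 1, 2, 2, 0, 2, 0, 1, 2, 4, 0, 1, 2, 1, 2, 3, 4]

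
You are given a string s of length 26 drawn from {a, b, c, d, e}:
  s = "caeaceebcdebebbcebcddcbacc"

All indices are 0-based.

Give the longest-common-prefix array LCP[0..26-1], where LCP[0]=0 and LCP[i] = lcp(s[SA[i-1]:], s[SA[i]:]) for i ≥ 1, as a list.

sorted suffixes:
  #0 SA[0]=23  'acc'
  #1 SA[1]=3  'aceebcdebebbcebcddcbacc'
  #2 SA[2]=1  'aeaceebcdebebbcebcddcbacc'
  #3 SA[3]=22  'bacc'
  #4 SA[4]=13  'bbcebcddcbacc'
  #5 SA[5]=17  'bcddcbacc'
  #6 SA[6]=7  'bcdebebbcebcddcbacc'
  #7 SA[7]=14  'bcebcddcbacc'
  #8 SA[8]=11  'bebbcebcddcbacc'
  #9 SA[9]=25  'c'
  #10 SA[10]=0  'caeaceebcdebebbcebcddcbacc'
  #11 SA[11]=21  'cbacc'
  #12 SA[12]=24  'cc'
  #13 SA[13]=18  'cddcbacc'
  #14 SA[14]=8  'cdebebbcebcddcbacc'
  #15 SA[15]=15  'cebcddcbacc'
  #16 SA[16]=4  'ceebcdebebbcebcddcbacc'
  #17 SA[17]=20  'dcbacc'
  #18 SA[18]=19  'ddcbacc'
  #19 SA[19]=9  'debebbcebcddcbacc'
  #20 SA[20]=2  'eaceebcdebebbcebcddcbacc'
  #21 SA[21]=12  'ebbcebcddcbacc'
  #22 SA[22]=16  'ebcddcbacc'
  #23 SA[23]=6  'ebcdebebbcebcddcbacc'
  #24 SA[24]=10  'ebebbcebcddcbacc'
  #25 SA[25]=5  'eebcdebebbcebcddcbacc'

SA = [23, 3, 1, 22, 13, 17, 7, 14, 11, 25, 0, 21, 24, 18, 8, 15, 4, 20, 19, 9, 2, 12, 16, 6, 10, 5]
rank  pair      lcp
   1  s[23:],s[3:]  2  'ac'
   2  s[3:],s[1:]  1  'a'
   3  s[1:],s[22:]  0  ''
   4  s[22:],s[13:]  1  'b'
   5  s[13:],s[17:]  1  'b'
   6  s[17:],s[7:]  3  'bcd'
   7  s[7:],s[14:]  2  'bc'
   8  s[14:],s[11:]  1  'b'
   9  s[11:],s[25:]  0  ''
  10  s[25:],s[0:]  1  'c'
  11  s[0:],s[21:]  1  'c'
  12  s[21:],s[24:]  1  'c'
  13  s[24:],s[18:]  1  'c'
  14  s[18:],s[8:]  2  'cd'
  15  s[8:],s[15:]  1  'c'
  16  s[15:],s[4:]  2  'ce'
  17  s[4:],s[20:]  0  ''
  18  s[20:],s[19:]  1  'd'
  19  s[19:],s[9:]  1  'd'
  20  s[9:],s[2:]  0  ''
  21  s[2:],s[12:]  1  'e'
  22  s[12:],s[16:]  2  'eb'
  23  s[16:],s[6:]  4  'ebcd'
  24  s[6:],s[10:]  2  'eb'
  25  s[10:],s[5:]  1  'e'

[0, 2, 1, 0, 1, 1, 3, 2, 1, 0, 1, 1, 1, 1, 2, 1, 2, 0, 1, 1, 0, 1, 2, 4, 2, 1]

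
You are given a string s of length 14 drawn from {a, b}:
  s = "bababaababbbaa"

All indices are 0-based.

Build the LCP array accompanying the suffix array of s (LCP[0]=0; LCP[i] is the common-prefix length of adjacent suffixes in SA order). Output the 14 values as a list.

[0, 1, 2, 1, 3, 4, 2, 0, 3, 2, 4, 3, 1, 2]

rank→(start, suffix):
  0 → (13, 'a')
  1 → (12, 'aa')
  2 → (5, 'aababbbaa')
  3 → (3, 'abaababbbaa')
  4 → (1, 'ababaababbbaa')
  5 → (6, 'ababbbaa')
  6 → (8, 'abbbaa')
  7 → (11, 'baa')
  8 → (4, 'baababbbaa')
  9 → (2, 'babaababbbaa')
  10 → (0, 'bababaababbbaa')
  11 → (7, 'babbbaa')
  12 → (10, 'bbaa')
  13 → (9, 'bbbaa')

SA = [13, 12, 5, 3, 1, 6, 8, 11, 4, 2, 0, 7, 10, 9]
i: (SA[i-1],SA[i]) lcp shared
  1: (13,12) 1 'a'
  2: (12,5) 2 'aa'
  3: (5,3) 1 'a'
  4: (3,1) 3 'aba'
  5: (1,6) 4 'abab'
  6: (6,8) 2 'ab'
  7: (8,11) 0 ''
  8: (11,4) 3 'baa'
  9: (4,2) 2 'ba'
  10: (2,0) 4 'baba'
  11: (0,7) 3 'bab'
  12: (7,10) 1 'b'
  13: (10,9) 2 'bb'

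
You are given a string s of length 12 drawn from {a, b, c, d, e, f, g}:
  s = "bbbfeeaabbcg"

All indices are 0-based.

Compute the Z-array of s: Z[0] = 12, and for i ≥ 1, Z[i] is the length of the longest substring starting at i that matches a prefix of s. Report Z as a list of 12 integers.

[12, 2, 1, 0, 0, 0, 0, 0, 2, 1, 0, 0]

Z[0]=12
i=1: outside box; Z[1]=2 extend→box=[1,3)
i=2: min(r-i=1, Z[1]=2)=1; Z[2]=1
i=3: outside box; Z[3]=0
i=4: outside box; Z[4]=0
i=5: outside box; Z[5]=0
i=6: outside box; Z[6]=0
i=7: outside box; Z[7]=0
i=8: outside box; Z[8]=2 extend→box=[8,10)
i=9: min(r-i=1, Z[1]=2)=1; Z[9]=1
i=10: outside box; Z[10]=0
i=11: outside box; Z[11]=0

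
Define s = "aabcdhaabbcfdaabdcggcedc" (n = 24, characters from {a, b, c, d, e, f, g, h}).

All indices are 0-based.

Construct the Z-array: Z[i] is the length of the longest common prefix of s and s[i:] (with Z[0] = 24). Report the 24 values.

[24, 1, 0, 0, 0, 0, 3, 1, 0, 0, 0, 0, 0, 3, 1, 0, 0, 0, 0, 0, 0, 0, 0, 0]

Z[0]=24
i=1: fresh scan; Z[1]=1 grow→box=[1,2)
i=2: fresh scan; Z[2]=0
i=3: fresh scan; Z[3]=0
i=4: fresh scan; Z[4]=0
i=5: fresh scan; Z[5]=0
i=6: fresh scan; Z[6]=3 grow→box=[6,9)
i=7: min(r-i=2, Z[1]=1)=1; Z[7]=1
i=8: min(r-i=1, Z[2]=0)=0; Z[8]=0
i=9: fresh scan; Z[9]=0
i=10: fresh scan; Z[10]=0
i=11: fresh scan; Z[11]=0
i=12: fresh scan; Z[12]=0
i=13: fresh scan; Z[13]=3 grow→box=[13,16)
i=14: min(r-i=2, Z[1]=1)=1; Z[14]=1
i=15: min(r-i=1, Z[2]=0)=0; Z[15]=0
i=16: fresh scan; Z[16]=0
i=17: fresh scan; Z[17]=0
i=18: fresh scan; Z[18]=0
i=19: fresh scan; Z[19]=0
i=20: fresh scan; Z[20]=0
i=21: fresh scan; Z[21]=0
i=22: fresh scan; Z[22]=0
i=23: fresh scan; Z[23]=0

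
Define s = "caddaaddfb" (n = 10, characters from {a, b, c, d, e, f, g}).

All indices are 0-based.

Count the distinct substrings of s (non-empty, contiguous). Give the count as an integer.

rank→(start, suffix):
  0 → (4, 'aaddfb')
  1 → (1, 'addaaddfb')
  2 → (5, 'addfb')
  3 → (9, 'b')
  4 → (0, 'caddaaddfb')
  5 → (3, 'daaddfb')
  6 → (2, 'ddaaddfb')
  7 → (6, 'ddfb')
  8 → (7, 'dfb')
  9 → (8, 'fb')

SA = [4, 1, 5, 9, 0, 3, 2, 6, 7, 8]
rank  pair      lcp
   1  s[4:],s[1:]  1  'a'
   2  s[1:],s[5:]  3  'add'
   3  s[5:],s[9:]  0  ''
   4  s[9:],s[0:]  0  ''
   5  s[0:],s[3:]  0  ''
   6  s[3:],s[2:]  1  'd'
   7  s[2:],s[6:]  2  'dd'
   8  s[6:],s[7:]  1  'd'
   9  s[7:],s[8:]  0  ''

n(n+1)/2 = 10·11/2 = 55
Σ LCP = 0 + 1 + 3 + 0 + 0 + 0 + 1 + 2 + 1 + 0 = 8
distinct = 55 − 8 = 47

47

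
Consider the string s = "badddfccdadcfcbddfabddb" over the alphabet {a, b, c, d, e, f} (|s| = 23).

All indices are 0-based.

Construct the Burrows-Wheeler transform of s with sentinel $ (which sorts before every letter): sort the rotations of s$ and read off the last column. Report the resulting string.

bfdbd$acffcdcdababddddcd

rank  rotation                  last
    0  $badddfccdadcfcbddfabddb  b
    1  abddb$badddfccdadcfcbddf  f
    2  adcfcbddfabddb$badddfccd  d
    3  adddfccdadcfcbddfabddb$b  b
    4  b$badddfccdadcfcbddfabdd  d
    5  badddfccdadcfcbddfabddb$  $
    6  bddb$badddfccdadcfcbddfa  a
    7  bddfabddb$badddfccdadcfc  c
    8  cbddfabddb$badddfccdadcf  f
    9  ccdadcfcbddfabddb$badddf  f
   10  cdadcfcbddfabddb$badddfc  c
   11  cfcbddfabddb$badddfccdad  d
   12  dadcfcbddfabddb$badddfcc  c
   13  db$badddfccdadcfcbddfabd  d
   14  dcfcbddfabddb$badddfccda  a
   15  ddb$badddfccdadcfcbddfab  b
   16  dddfccdadcfcbddfabddb$ba  a
   17  ddfabddb$badddfccdadcfcb  b
   18  ddfccdadcfcbddfabddb$bad  d
   19  dfabddb$badddfccdadcfcbd  d
   20  dfccdadcfcbddfabddb$badd  d
   21  fabddb$badddfccdadcfcbdd  d
   22  fcbddfabddb$badddfccdadc  c
   23  fccdadcfcbddfabddb$baddd  d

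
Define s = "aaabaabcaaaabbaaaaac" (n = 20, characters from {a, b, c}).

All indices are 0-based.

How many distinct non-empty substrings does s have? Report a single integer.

170

sorted suffixes:
  #0 SA[0]=14  'aaaaac'
  #1 SA[1]=8  'aaaabbaaaaac'
  #2 SA[2]=15  'aaaac'
  #3 SA[3]=0  'aaabaabcaaaabbaaaaac'
  #4 SA[4]=9  'aaabbaaaaac'
  #5 SA[5]=16  'aaac'
  #6 SA[6]=1  'aabaabcaaaabbaaaaac'
  #7 SA[7]=10  'aabbaaaaac'
  #8 SA[8]=4  'aabcaaaabbaaaaac'
  #9 SA[9]=17  'aac'
  #10 SA[10]=2  'abaabcaaaabbaaaaac'
  #11 SA[11]=11  'abbaaaaac'
  #12 SA[12]=5  'abcaaaabbaaaaac'
  #13 SA[13]=18  'ac'
  #14 SA[14]=13  'baaaaac'
  #15 SA[15]=3  'baabcaaaabbaaaaac'
  #16 SA[16]=12  'bbaaaaac'
  #17 SA[17]=6  'bcaaaabbaaaaac'
  #18 SA[18]=19  'c'
  #19 SA[19]=7  'caaaabbaaaaac'

SA = [14, 8, 15, 0, 9, 16, 1, 10, 4, 17, 2, 11, 5, 18, 13, 3, 12, 6, 19, 7]
[i] adj suffixes → lcp
  [1] 14/8 → 4 ('aaaa')
  [2] 8/15 → 4 ('aaaa')
  [3] 15/0 → 3 ('aaa')
  [4] 0/9 → 4 ('aaab')
  [5] 9/16 → 3 ('aaa')
  [6] 16/1 → 2 ('aa')
  [7] 1/10 → 3 ('aab')
  [8] 10/4 → 3 ('aab')
  [9] 4/17 → 2 ('aa')
  [10] 17/2 → 1 ('a')
  [11] 2/11 → 2 ('ab')
  [12] 11/5 → 2 ('ab')
  [13] 5/18 → 1 ('a')
  [14] 18/13 → 0 ('')
  [15] 13/3 → 3 ('baa')
  [16] 3/12 → 1 ('b')
  [17] 12/6 → 1 ('b')
  [18] 6/19 → 0 ('')
  [19] 19/7 → 1 ('c')

n(n+1)/2 = 20·21/2 = 210
Σ LCP = 0 + 4 + 4 + 3 + 4 + 3 + 2 + 3 + 3 + 2 + 1 + 2 + 2 + 1 + 0 + 3 + 1 + 1 + 0 + 1 = 40
distinct = 210 − 40 = 170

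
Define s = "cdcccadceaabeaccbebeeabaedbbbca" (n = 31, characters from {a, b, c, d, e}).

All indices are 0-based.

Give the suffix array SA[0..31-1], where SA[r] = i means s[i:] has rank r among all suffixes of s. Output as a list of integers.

[30, 9, 21, 10, 13, 5, 23, 22, 26, 27, 28, 11, 16, 18, 29, 4, 15, 3, 14, 2, 0, 7, 25, 1, 6, 8, 20, 12, 17, 24, 19]

rank→(start, suffix):
  0 → (30, 'a')
  1 → (9, 'aabeaccbebeeabaedbbbca')
  2 → (21, 'abaedbbbca')
  3 → (10, 'abeaccbebeeabaedbbbca')
  4 → (13, 'accbebeeabaedbbbca')
  5 → (5, 'adceaabeaccbebeeabaedbbbca')
  6 → (23, 'aedbbbca')
  7 → (22, 'baedbbbca')
  8 → (26, 'bbbca')
  9 → (27, 'bbca')
  10 → (28, 'bca')
  11 → (11, 'beaccbebeeabaedbbbca')
  12 → (16, 'bebeeabaedbbbca')
  13 → (18, 'beeabaedbbbca')
  14 → (29, 'ca')
  15 → (4, 'cadceaabeaccbebeeabaedbbbca')
  16 → (15, 'cbebeeabaedbbbca')
  17 → (3, 'ccadceaabeaccbebeeabaedbbbca')
  18 → (14, 'ccbebeeabaedbbbca')
  19 → (2, 'cccadceaabeaccbebeeabaedbbbca')
  20 → (0, 'cdcccadceaabeaccbebeeabaedbbbca')
  21 → (7, 'ceaabeaccbebeeabaedbbbca')
  22 → (25, 'dbbbca')
  23 → (1, 'dcccadceaabeaccbebeeabaedbbbca')
  24 → (6, 'dceaabeaccbebeeabaedbbbca')
  25 → (8, 'eaabeaccbebeeabaedbbbca')
  26 → (20, 'eabaedbbbca')
  27 → (12, 'eaccbebeeabaedbbbca')
  28 → (17, 'ebeeabaedbbbca')
  29 → (24, 'edbbbca')
  30 → (19, 'eeabaedbbbca')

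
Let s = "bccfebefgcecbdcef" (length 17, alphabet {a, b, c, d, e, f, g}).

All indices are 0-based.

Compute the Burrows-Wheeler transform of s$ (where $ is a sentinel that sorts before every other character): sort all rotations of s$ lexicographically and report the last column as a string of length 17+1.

rank  rotation            last
    0  $bccfebefgcecbdcef  f
    1  bccfebefgcecbdcef$  $
    2  bdcef$bccfebefgcec  c
    3  befgcecbdcef$bccfe  e
    4  cbdcef$bccfebefgce  e
    5  ccfebefgcecbdcef$b  b
    6  cecbdcef$bccfebefg  g
    7  cef$bccfebefgcecbd  d
    8  cfebefgcecbdcef$bc  c
    9  dcef$bccfebefgcecb  b
   10  ebefgcecbdcef$bccf  f
   11  ecbdcef$bccfebefgc  c
   12  ef$bccfebefgcecbdc  c
   13  efgcecbdcef$bccfeb  b
   14  f$bccfebefgcecbdce  e
   15  febefgcecbdcef$bcc  c
   16  fgcecbdcef$bccfebe  e
   17  gcecbdcef$bccfebef  f

f$ceebgdcbfccbecef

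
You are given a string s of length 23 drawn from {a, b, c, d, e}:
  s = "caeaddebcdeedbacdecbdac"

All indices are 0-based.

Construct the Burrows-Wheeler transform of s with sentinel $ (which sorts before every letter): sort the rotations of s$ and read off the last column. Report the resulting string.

cdbecdeca$eabbeadccadded

rank  rotation                  last
    0  $caeaddebcdeedbacdecbdac  c
    1  ac$caeaddebcdeedbacdecbd  d
    2  acdecbdac$caeaddebcdeedb  b
    3  addebcdeedbacdecbdac$cae  e
    4  aeaddebcdeedbacdecbdac$c  c
    5  bacdecbdac$caeaddebcdeed  d
    6  bcdeedbacdecbdac$caeadde  e
    7  bdac$caeaddebcdeedbacdec  c
    8  c$caeaddebcdeedbacdecbda  a
    9  caeaddebcdeedbacdecbdac$  $
   10  cbdac$caeaddebcdeedbacde  e
   11  cdecbdac$caeaddebcdeedba  a
   12  cdeedbacdecbdac$caeaddeb  b
   13  dac$caeaddebcdeedbacdecb  b
   14  dbacdecbdac$caeaddebcdee  e
   15  ddebcdeedbacdecbdac$caea  a
   16  debcdeedbacdecbdac$caead  d
   17  decbdac$caeaddebcdeedbac  c
   18  deedbacdecbdac$caeaddebc  c
   19  eaddebcdeedbacdecbdac$ca  a
   20  ebcdeedbacdecbdac$caeadd  d
   21  ecbdac$caeaddebcdeedbacd  d
   22  edbacdecbdac$caeaddebcde  e
   23  eedbacdecbdac$caeaddebcd  d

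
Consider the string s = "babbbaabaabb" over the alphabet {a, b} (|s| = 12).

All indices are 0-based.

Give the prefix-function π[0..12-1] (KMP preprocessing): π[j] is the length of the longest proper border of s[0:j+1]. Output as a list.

[0, 0, 1, 1, 1, 2, 0, 1, 2, 0, 1, 1]

π[0] = 0
j=1 s[j]='a': π[1]=0 (border '')
j=2 s[j]='b': π[2]=1 (border 'b')
j=3 s[j]='b': k: 1→0; π[3]=1 (border 'b')
j=4 s[j]='b': k: 1→0; π[4]=1 (border 'b')
j=5 s[j]='a': π[5]=2 (border 'ba')
j=6 s[j]='a': k: 2→0; π[6]=0 (border '')
j=7 s[j]='b': π[7]=1 (border 'b')
j=8 s[j]='a': π[8]=2 (border 'ba')
j=9 s[j]='a': k: 2→0; π[9]=0 (border '')
j=10 s[j]='b': π[10]=1 (border 'b')
j=11 s[j]='b': k: 1→0; π[11]=1 (border 'b')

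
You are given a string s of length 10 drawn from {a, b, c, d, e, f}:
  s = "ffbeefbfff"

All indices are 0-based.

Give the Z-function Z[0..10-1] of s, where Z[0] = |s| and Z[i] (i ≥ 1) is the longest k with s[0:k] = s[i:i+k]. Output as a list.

[10, 1, 0, 0, 0, 1, 0, 2, 2, 1]

Z[0]=10
i=1: fresh scan; Z[1]=1 extend→box=[1,2)
i=2: fresh scan; Z[2]=0
i=3: fresh scan; Z[3]=0
i=4: fresh scan; Z[4]=0
i=5: fresh scan; Z[5]=1 extend→box=[5,6)
i=6: fresh scan; Z[6]=0
i=7: fresh scan; Z[7]=2 extend→box=[7,9)
i=8: min(r-i=1, Z[1]=1)=1; Z[8]=2 extend→box=[8,10)
i=9: min(r-i=1, Z[1]=1)=1; Z[9]=1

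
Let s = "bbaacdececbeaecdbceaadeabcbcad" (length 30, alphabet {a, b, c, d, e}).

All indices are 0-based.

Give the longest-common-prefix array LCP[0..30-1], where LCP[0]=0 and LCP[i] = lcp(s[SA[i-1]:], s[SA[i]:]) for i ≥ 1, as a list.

[0, 2, 1, 1, 1, 2, 1, 0, 1, 1, 2, 2, 1, 0, 1, 2, 1, 2, 1, 2, 0, 1, 1, 2, 0, 2, 2, 1, 2, 2]

rank→(start, suffix):
  0 → (2, 'aacdececbeaecdbceaadeabcbcad')
  1 → (19, 'aadeabcbcad')
  2 → (23, 'abcbcad')
  3 → (3, 'acdececbeaecdbceaadeabcbcad')
  4 → (28, 'ad')
  5 → (20, 'adeabcbcad')
  6 → (12, 'aecdbceaadeabcbcad')
  7 → (1, 'baacdececbeaecdbceaadeabcbcad')
  8 → (0, 'bbaacdececbeaecdbceaadeabcbcad')
  9 → (26, 'bcad')
  10 → (24, 'bcbcad')
  11 → (16, 'bceaadeabcbcad')
  12 → (10, 'beaecdbceaadeabcbcad')
  13 → (27, 'cad')
  14 → (25, 'cbcad')
  15 → (9, 'cbeaecdbceaadeabcbcad')
  16 → (14, 'cdbceaadeabcbcad')
  17 → (4, 'cdececbeaecdbceaadeabcbcad')
  18 → (17, 'ceaadeabcbcad')
  19 → (7, 'cecbeaecdbceaadeabcbcad')
  20 → (29, 'd')
  21 → (15, 'dbceaadeabcbcad')
  22 → (21, 'deabcbcad')
  23 → (5, 'dececbeaecdbceaadeabcbcad')
  24 → (18, 'eaadeabcbcad')
  25 → (22, 'eabcbcad')
  26 → (11, 'eaecdbceaadeabcbcad')
  27 → (8, 'ecbeaecdbceaadeabcbcad')
  28 → (13, 'ecdbceaadeabcbcad')
  29 → (6, 'ececbeaecdbceaadeabcbcad')

SA = [2, 19, 23, 3, 28, 20, 12, 1, 0, 26, 24, 16, 10, 27, 25, 9, 14, 4, 17, 7, 29, 15, 21, 5, 18, 22, 11, 8, 13, 6]
i: (SA[i-1],SA[i]) lcp shared
  1: (2,19) 2 'aa'
  2: (19,23) 1 'a'
  3: (23,3) 1 'a'
  4: (3,28) 1 'a'
  5: (28,20) 2 'ad'
  6: (20,12) 1 'a'
  7: (12,1) 0 ''
  8: (1,0) 1 'b'
  9: (0,26) 1 'b'
  10: (26,24) 2 'bc'
  11: (24,16) 2 'bc'
  12: (16,10) 1 'b'
  13: (10,27) 0 ''
  14: (27,25) 1 'c'
  15: (25,9) 2 'cb'
  16: (9,14) 1 'c'
  17: (14,4) 2 'cd'
  18: (4,17) 1 'c'
  19: (17,7) 2 'ce'
  20: (7,29) 0 ''
  21: (29,15) 1 'd'
  22: (15,21) 1 'd'
  23: (21,5) 2 'de'
  24: (5,18) 0 ''
  25: (18,22) 2 'ea'
  26: (22,11) 2 'ea'
  27: (11,8) 1 'e'
  28: (8,13) 2 'ec'
  29: (13,6) 2 'ec'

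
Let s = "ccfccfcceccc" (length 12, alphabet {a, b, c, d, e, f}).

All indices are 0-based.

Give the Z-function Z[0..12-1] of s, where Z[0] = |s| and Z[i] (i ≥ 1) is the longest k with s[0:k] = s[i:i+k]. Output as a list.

[12, 1, 0, 5, 1, 0, 2, 1, 0, 2, 2, 1]

Z[0]=12
i=1: fresh scan; Z[1]=1 grow→box=[1,2)
i=2: fresh scan; Z[2]=0
i=3: fresh scan; Z[3]=5 grow→box=[3,8)
i=4: min(r-i=4, Z[1]=1)=1; Z[4]=1
i=5: min(r-i=3, Z[2]=0)=0; Z[5]=0
i=6: min(r-i=2, Z[3]=5)=2; Z[6]=2
i=7: min(r-i=1, Z[4]=1)=1; Z[7]=1
i=8: fresh scan; Z[8]=0
i=9: fresh scan; Z[9]=2 grow→box=[9,11)
i=10: min(r-i=1, Z[1]=1)=1; Z[10]=2 grow→box=[10,12)
i=11: min(r-i=1, Z[1]=1)=1; Z[11]=1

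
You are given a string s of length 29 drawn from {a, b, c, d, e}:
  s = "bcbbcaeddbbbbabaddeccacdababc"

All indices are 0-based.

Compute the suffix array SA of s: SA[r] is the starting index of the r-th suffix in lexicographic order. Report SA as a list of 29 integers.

[24, 13, 26, 21, 15, 5, 12, 25, 14, 11, 10, 9, 2, 27, 3, 0, 28, 20, 4, 1, 19, 22, 23, 8, 7, 16, 17, 18, 6]

rank→(start, suffix):
  0 → (24, 'ababc')
  1 → (13, 'abaddeccacdababc')
  2 → (26, 'abc')
  3 → (21, 'acdababc')
  4 → (15, 'addeccacdababc')
  5 → (5, 'aeddbbbbabaddeccacdababc')
  6 → (12, 'babaddeccacdababc')
  7 → (25, 'babc')
  8 → (14, 'baddeccacdababc')
  9 → (11, 'bbabaddeccacdababc')
  10 → (10, 'bbbabaddeccacdababc')
  11 → (9, 'bbbbabaddeccacdababc')
  12 → (2, 'bbcaeddbbbbabaddeccacdababc')
  13 → (27, 'bc')
  14 → (3, 'bcaeddbbbbabaddeccacdababc')
  15 → (0, 'bcbbcaeddbbbbabaddeccacdababc')
  16 → (28, 'c')
  17 → (20, 'cacdababc')
  18 → (4, 'caeddbbbbabaddeccacdababc')
  19 → (1, 'cbbcaeddbbbbabaddeccacdababc')
  20 → (19, 'ccacdababc')
  21 → (22, 'cdababc')
  22 → (23, 'dababc')
  23 → (8, 'dbbbbabaddeccacdababc')
  24 → (7, 'ddbbbbabaddeccacdababc')
  25 → (16, 'ddeccacdababc')
  26 → (17, 'deccacdababc')
  27 → (18, 'eccacdababc')
  28 → (6, 'eddbbbbabaddeccacdababc')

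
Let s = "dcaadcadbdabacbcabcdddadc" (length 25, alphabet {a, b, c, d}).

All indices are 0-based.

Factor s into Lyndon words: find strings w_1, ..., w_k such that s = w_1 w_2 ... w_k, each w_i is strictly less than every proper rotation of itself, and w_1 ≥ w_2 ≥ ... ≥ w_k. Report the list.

emit factor 1: 'd' (i=0, period=1)
emit factor 2: 'c' (i=1, period=1)
emit factor 3: 'aadcadbdabacbcabcdddadc' (i=2, period=23)

["d", "c", "aadcadbdabacbcabcdddadc"]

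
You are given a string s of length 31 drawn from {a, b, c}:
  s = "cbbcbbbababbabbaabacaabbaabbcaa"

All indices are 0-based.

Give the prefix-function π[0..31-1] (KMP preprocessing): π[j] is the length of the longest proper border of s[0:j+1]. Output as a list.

π[0] = 0
j=1 s[j]='b': π[1]=0 (border '')
j=2 s[j]='b': π[2]=0 (border '')
j=3 s[j]='c': π[3]=1 (border 'c')
j=4 s[j]='b': π[4]=2 (border 'cb')
j=5 s[j]='b': π[5]=3 (border 'cbb')
j=6 s[j]='b': k: 3→0; π[6]=0 (border '')
j=7 s[j]='a': π[7]=0 (border '')
j=8 s[j]='b': π[8]=0 (border '')
j=9 s[j]='a': π[9]=0 (border '')
j=10 s[j]='b': π[10]=0 (border '')
j=11 s[j]='b': π[11]=0 (border '')
j=12 s[j]='a': π[12]=0 (border '')
j=13 s[j]='b': π[13]=0 (border '')
j=14 s[j]='b': π[14]=0 (border '')
j=15 s[j]='a': π[15]=0 (border '')
j=16 s[j]='a': π[16]=0 (border '')
j=17 s[j]='b': π[17]=0 (border '')
j=18 s[j]='a': π[18]=0 (border '')
j=19 s[j]='c': π[19]=1 (border 'c')
j=20 s[j]='a': k: 1→0; π[20]=0 (border '')
j=21 s[j]='a': π[21]=0 (border '')
j=22 s[j]='b': π[22]=0 (border '')
j=23 s[j]='b': π[23]=0 (border '')
j=24 s[j]='a': π[24]=0 (border '')
j=25 s[j]='a': π[25]=0 (border '')
j=26 s[j]='b': π[26]=0 (border '')
j=27 s[j]='b': π[27]=0 (border '')
j=28 s[j]='c': π[28]=1 (border 'c')
j=29 s[j]='a': k: 1→0; π[29]=0 (border '')
j=30 s[j]='a': π[30]=0 (border '')

[0, 0, 0, 1, 2, 3, 0, 0, 0, 0, 0, 0, 0, 0, 0, 0, 0, 0, 0, 1, 0, 0, 0, 0, 0, 0, 0, 0, 1, 0, 0]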